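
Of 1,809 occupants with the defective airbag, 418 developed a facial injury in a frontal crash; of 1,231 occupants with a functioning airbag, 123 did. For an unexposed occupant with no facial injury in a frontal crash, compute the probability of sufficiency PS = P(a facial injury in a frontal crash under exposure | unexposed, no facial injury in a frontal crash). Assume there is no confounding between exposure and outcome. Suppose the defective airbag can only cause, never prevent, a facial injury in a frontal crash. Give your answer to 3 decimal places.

p₁ = P(outcome | exposed) = 418/1809 = 0.23107
p₀ = P(outcome | unexposed) = 123/1231 = 0.099919
Under exogeneity and monotonicity, PS = (p₁ − p₀) / (1 − p₀).
PS = (0.23107 − 0.099919) / (1 − 0.099919) = 0.13115 / 0.90008 ≈ 0.1457

PS ≈ 0.146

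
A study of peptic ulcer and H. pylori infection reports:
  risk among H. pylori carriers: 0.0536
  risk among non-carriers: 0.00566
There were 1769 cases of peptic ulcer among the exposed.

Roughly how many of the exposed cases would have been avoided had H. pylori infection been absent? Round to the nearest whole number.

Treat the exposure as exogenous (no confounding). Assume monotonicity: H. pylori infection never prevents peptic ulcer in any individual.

Let p₁ = 0.0536, p₀ = 0.00566.
PN = (p₁ − p₀)/p₁ = (0.0536 − 0.00566) / 0.0536 ≈ 0.89440.
Attributable cases ≈ PN × (exposed cases) = 0.89440 × 1769 ≈ 1582.20.

about 1582 cases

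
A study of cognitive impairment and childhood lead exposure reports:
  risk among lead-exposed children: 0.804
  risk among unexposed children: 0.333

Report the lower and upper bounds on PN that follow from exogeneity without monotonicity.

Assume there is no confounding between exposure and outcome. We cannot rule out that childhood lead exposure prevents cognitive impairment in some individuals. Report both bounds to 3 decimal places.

Let p₁ = 0.804, p₀ = 0.333.
Under exogeneity alone the bounds on PN are max{0,(p₁−p₀)/p₁} ≤ PN ≤ min{1,(1−p₀)/p₁}.
  lower = (p₁ − p₀)/p₁ = 0.471 / 0.804 ≈ 0.5858
  upper = min{1, (1 − p₀)/p₁} = 0.667 / 0.804 ≈ 0.8296

0.586 ≤ PN ≤ 0.830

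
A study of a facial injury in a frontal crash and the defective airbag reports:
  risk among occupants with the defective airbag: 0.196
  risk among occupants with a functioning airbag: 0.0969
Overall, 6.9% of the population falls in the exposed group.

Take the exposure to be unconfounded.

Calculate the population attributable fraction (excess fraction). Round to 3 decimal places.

PAF ≈ 0.066

Let p₁ = 0.196, p₀ = 0.0969.
Overall risk P(Y=1) = π·p₁ + (1−π)·p₀ = 0.069×0.196 + 0.931×0.0969 = 0.10374.
Under exogeneity, PAF = [P(Y=1) − p₀] / P(Y=1).
PAF = (0.10374 − 0.0969) / 0.10374 ≈ 0.0659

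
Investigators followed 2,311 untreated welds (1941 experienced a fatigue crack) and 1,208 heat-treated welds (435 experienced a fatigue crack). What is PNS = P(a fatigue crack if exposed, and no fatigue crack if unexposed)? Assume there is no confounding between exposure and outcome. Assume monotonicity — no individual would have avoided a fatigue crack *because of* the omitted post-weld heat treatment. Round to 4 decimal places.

PNS ≈ 0.4798

p₁ = P(outcome | exposed) = 1941/2311 = 0.8399
p₀ = P(outcome | unexposed) = 435/1208 = 0.3601
Under exogeneity and monotonicity, PNS = p₁ − p₀.
PNS = 0.8399 − 0.3601 = 0.4798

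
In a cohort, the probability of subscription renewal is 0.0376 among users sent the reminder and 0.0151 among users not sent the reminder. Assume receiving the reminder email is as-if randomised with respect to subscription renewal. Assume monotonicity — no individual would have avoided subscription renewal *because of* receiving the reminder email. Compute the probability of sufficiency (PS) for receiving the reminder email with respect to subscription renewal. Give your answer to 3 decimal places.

PS ≈ 0.023

Let p₁ = 0.0376, p₀ = 0.0151.
Under exogeneity and monotonicity, PS = (p₁ − p₀) / (1 − p₀).
PS = (0.0376 − 0.0151) / (1 − 0.0151) = 0.0225 / 0.9849 ≈ 0.0228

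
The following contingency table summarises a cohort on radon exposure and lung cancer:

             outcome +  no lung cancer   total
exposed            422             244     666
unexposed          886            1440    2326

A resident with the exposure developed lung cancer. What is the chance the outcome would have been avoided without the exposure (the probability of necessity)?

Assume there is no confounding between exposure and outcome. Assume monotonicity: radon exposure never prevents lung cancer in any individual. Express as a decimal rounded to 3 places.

PN ≈ 0.399

p₁ = P(outcome | exposed) = 422/666 = 0.63363
p₀ = P(outcome | unexposed) = 886/2326 = 0.38091
Under exogeneity and monotonicity, PN = (p₁ − p₀) / p₁.
PN = (0.63363 − 0.38091) / 0.63363 = 0.25272 / 0.63363 ≈ 0.3988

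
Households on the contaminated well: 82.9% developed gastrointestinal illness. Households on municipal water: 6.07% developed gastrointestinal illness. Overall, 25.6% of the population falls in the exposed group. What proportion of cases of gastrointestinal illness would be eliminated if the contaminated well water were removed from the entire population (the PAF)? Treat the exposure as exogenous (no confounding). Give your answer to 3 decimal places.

p₁ = 0.829, p₀ = 0.0607.
Overall risk P(Y=1) = π·p₁ + (1−π)·p₀ = 0.256×0.829 + 0.744×0.0607 = 0.25738.
Under exogeneity, PAF = [P(Y=1) − p₀] / P(Y=1).
PAF = (0.25738 − 0.0607) / 0.25738 ≈ 0.7642

PAF ≈ 0.764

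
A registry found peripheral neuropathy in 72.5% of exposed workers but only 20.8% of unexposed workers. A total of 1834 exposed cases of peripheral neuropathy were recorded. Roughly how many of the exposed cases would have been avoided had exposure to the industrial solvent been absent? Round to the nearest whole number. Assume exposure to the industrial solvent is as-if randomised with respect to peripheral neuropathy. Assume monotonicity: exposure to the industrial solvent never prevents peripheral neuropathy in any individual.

p₁ = 0.725, p₀ = 0.208.
PN = (p₁ − p₀)/p₁ = (0.725 − 0.208) / 0.725 ≈ 0.71310.
Attributable cases ≈ PN × (exposed cases) = 0.71310 × 1834 ≈ 1307.83.

about 1308 cases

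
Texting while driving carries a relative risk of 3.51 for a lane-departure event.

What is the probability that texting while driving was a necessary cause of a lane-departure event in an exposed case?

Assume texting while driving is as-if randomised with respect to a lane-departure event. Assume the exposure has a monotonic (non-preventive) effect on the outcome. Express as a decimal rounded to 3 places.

Under exogeneity and monotonicity, PN = (RR − 1) / RR = 1 − 1/RR.
PN = (3.51 − 1) / 3.51 = 2.51 / 3.51 ≈ 0.7151

PN ≈ 0.715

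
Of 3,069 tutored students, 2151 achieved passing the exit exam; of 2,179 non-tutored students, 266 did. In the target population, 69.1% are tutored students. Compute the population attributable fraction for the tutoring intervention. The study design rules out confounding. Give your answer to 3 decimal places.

PAF ≈ 0.766

p₁ = P(outcome | exposed) = 2151/3069 = 0.70088
p₀ = P(outcome | unexposed) = 266/2179 = 0.12207
Overall risk P(Y=1) = π·p₁ + (1−π)·p₀ = 0.691×0.70088 + 0.309×0.12207 = 0.52203.
Under exogeneity, PAF = [P(Y=1) − p₀] / P(Y=1).
PAF = (0.52203 − 0.12207) / 0.52203 ≈ 0.7662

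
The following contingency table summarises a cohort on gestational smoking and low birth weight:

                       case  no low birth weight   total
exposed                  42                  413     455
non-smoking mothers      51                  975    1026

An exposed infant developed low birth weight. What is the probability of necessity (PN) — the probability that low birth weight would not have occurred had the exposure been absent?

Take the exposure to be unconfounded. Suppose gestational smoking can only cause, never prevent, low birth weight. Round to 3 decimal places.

p₁ = P(outcome | exposed) = 42/455 = 0.092308
p₀ = P(outcome | unexposed) = 51/1026 = 0.049708
Under exogeneity and monotonicity, PN = (p₁ − p₀) / p₁.
PN = (0.092308 − 0.049708) / 0.092308 = 0.0426 / 0.092308 ≈ 0.4615

PN ≈ 0.462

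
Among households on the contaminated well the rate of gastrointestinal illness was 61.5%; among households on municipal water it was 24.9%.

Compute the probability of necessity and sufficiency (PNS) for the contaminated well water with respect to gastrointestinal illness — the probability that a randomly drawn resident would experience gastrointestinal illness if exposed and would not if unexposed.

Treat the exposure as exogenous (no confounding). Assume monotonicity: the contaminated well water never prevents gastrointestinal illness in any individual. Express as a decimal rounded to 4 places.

PNS ≈ 0.3660

p₁ = 0.615, p₀ = 0.249.
Under exogeneity and monotonicity, PNS = p₁ − p₀.
PNS = 0.615 − 0.249 = 0.366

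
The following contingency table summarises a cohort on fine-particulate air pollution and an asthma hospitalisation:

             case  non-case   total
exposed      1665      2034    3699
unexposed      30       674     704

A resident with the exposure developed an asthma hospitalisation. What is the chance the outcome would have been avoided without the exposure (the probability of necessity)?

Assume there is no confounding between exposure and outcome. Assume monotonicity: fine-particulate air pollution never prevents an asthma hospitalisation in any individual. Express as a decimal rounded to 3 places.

p₁ = P(outcome | exposed) = 1665/3699 = 0.45012
p₀ = P(outcome | unexposed) = 30/704 = 0.042614
Under exogeneity and monotonicity, PN = (p₁ − p₀) / p₁.
PN = (0.45012 − 0.042614) / 0.45012 = 0.40751 / 0.45012 ≈ 0.9053

PN ≈ 0.905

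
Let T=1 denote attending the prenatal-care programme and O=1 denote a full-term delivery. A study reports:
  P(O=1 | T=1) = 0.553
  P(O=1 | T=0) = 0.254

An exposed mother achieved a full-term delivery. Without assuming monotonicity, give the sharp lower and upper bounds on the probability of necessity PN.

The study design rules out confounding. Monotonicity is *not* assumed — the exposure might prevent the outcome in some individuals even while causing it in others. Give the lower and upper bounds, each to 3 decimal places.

Let p₁ = 0.553, p₀ = 0.254.
Under exogeneity alone the bounds on PN are max{0,(p₁−p₀)/p₁} ≤ PN ≤ min{1,(1−p₀)/p₁}.
  lower = (p₁ − p₀)/p₁ = 0.299 / 0.553 ≈ 0.5407
  upper = min{1, (1 − p₀)/p₁} = 0.746 / 0.553 ≈ 1.3490 → capped at 1

0.541 ≤ PN ≤ 1.000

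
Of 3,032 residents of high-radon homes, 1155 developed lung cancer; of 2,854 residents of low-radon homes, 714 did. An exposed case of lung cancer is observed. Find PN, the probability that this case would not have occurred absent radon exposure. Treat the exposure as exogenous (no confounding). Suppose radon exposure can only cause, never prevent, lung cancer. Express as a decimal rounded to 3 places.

p₁ = P(outcome | exposed) = 1155/3032 = 0.38094
p₀ = P(outcome | unexposed) = 714/2854 = 0.25018
Under exogeneity and monotonicity, PN = (p₁ − p₀) / p₁.
PN = (0.38094 − 0.25018) / 0.38094 = 0.13076 / 0.38094 ≈ 0.3433

PN ≈ 0.343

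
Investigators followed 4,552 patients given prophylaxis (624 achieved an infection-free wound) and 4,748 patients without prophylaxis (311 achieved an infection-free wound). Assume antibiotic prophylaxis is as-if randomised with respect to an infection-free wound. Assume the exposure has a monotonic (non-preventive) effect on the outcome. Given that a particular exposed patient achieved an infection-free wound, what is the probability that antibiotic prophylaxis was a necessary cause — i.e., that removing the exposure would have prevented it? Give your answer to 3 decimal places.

p₁ = P(outcome | exposed) = 624/4552 = 0.13708
p₀ = P(outcome | unexposed) = 311/4748 = 0.065501
Under exogeneity and monotonicity, PN = (p₁ − p₀) / p₁.
PN = (0.13708 − 0.065501) / 0.13708 = 0.071581 / 0.13708 ≈ 0.5222

PN ≈ 0.522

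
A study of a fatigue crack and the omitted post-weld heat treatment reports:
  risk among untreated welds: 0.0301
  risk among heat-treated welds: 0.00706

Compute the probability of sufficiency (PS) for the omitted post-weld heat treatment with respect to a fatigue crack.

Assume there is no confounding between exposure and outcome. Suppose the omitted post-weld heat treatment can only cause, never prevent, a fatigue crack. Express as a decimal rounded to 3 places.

Let p₁ = 0.0301, p₀ = 0.00706.
Under exogeneity and monotonicity, PS = (p₁ − p₀) / (1 − p₀).
PS = (0.0301 − 0.00706) / (1 − 0.00706) = 0.02304 / 0.99294 ≈ 0.0232

PS ≈ 0.023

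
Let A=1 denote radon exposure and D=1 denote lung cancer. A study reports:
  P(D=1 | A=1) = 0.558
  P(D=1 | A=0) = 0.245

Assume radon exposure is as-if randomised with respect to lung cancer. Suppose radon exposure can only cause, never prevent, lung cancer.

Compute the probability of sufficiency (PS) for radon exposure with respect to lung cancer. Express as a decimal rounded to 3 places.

PS ≈ 0.415

Let p₁ = 0.558, p₀ = 0.245.
Under exogeneity and monotonicity, PS = (p₁ − p₀) / (1 − p₀).
PS = (0.558 − 0.245) / (1 − 0.245) = 0.313 / 0.755 ≈ 0.4146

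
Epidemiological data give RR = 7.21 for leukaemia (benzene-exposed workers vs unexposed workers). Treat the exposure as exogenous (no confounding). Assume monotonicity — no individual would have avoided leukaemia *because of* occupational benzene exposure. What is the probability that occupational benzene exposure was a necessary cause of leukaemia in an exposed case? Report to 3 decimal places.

Under exogeneity and monotonicity, PN = (RR − 1) / RR = 1 − 1/RR.
PN = (7.21 − 1) / 7.21 = 6.21 / 7.21 ≈ 0.8613

PN ≈ 0.861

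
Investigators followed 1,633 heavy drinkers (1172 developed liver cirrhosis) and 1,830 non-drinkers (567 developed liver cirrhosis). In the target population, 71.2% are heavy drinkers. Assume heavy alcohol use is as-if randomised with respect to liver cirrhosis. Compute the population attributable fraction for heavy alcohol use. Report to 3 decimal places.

PAF ≈ 0.484

p₁ = P(outcome | exposed) = 1172/1633 = 0.7177
p₀ = P(outcome | unexposed) = 567/1830 = 0.30984
Overall risk P(Y=1) = π·p₁ + (1−π)·p₀ = 0.712×0.7177 + 0.288×0.30984 = 0.60023.
Under exogeneity, PAF = [P(Y=1) − p₀] / P(Y=1).
PAF = (0.60023 − 0.30984) / 0.60023 ≈ 0.4838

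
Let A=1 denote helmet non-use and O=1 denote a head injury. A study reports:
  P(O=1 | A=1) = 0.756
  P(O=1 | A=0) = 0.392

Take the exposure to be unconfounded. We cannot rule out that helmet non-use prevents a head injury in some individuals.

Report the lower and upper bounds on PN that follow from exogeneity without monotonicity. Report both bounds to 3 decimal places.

Let p₁ = 0.756, p₀ = 0.392.
Under exogeneity alone the bounds on PN are max{0,(p₁−p₀)/p₁} ≤ PN ≤ min{1,(1−p₀)/p₁}.
  lower = (p₁ − p₀)/p₁ = 0.364 / 0.756 ≈ 0.4815
  upper = min{1, (1 − p₀)/p₁} = 0.608 / 0.756 ≈ 0.8042

0.481 ≤ PN ≤ 0.804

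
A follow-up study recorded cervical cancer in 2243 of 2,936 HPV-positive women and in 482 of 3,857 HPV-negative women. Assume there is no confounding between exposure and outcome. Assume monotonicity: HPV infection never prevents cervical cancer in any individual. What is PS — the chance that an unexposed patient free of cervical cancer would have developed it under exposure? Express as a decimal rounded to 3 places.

PS ≈ 0.730

p₁ = P(outcome | exposed) = 2243/2936 = 0.76396
p₀ = P(outcome | unexposed) = 482/3857 = 0.12497
Under exogeneity and monotonicity, PS = (p₁ − p₀) / (1 − p₀).
PS = (0.76396 − 0.12497) / (1 − 0.12497) = 0.639 / 0.87503 ≈ 0.7303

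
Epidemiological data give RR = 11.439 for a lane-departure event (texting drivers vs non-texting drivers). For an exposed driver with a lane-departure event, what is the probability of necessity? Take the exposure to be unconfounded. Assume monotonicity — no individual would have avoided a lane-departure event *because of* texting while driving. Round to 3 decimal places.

Under exogeneity and monotonicity, PN = (RR − 1) / RR = 1 − 1/RR.
PN = (11.439 − 1) / 11.439 = 10.44 / 11.439 ≈ 0.9126

PN ≈ 0.913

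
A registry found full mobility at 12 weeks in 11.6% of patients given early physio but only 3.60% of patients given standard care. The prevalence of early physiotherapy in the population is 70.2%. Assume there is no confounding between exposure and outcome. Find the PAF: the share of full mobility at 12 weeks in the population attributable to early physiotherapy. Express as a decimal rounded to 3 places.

PAF ≈ 0.609

p₁ = 0.116, p₀ = 0.036.
Overall risk P(Y=1) = π·p₁ + (1−π)·p₀ = 0.702×0.116 + 0.298×0.036 = 0.09216.
Under exogeneity, PAF = [P(Y=1) − p₀] / P(Y=1).
PAF = (0.09216 − 0.036) / 0.09216 ≈ 0.6094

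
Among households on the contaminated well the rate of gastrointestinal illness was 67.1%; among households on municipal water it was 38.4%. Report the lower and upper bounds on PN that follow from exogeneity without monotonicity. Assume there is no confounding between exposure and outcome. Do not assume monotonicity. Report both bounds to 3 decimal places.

0.428 ≤ PN ≤ 0.918

p₁ = 0.671, p₀ = 0.384.
Under exogeneity alone the bounds on PN are max{0,(p₁−p₀)/p₁} ≤ PN ≤ min{1,(1−p₀)/p₁}.
  lower = (p₁ − p₀)/p₁ = 0.287 / 0.671 ≈ 0.4277
  upper = min{1, (1 − p₀)/p₁} = 0.616 / 0.671 ≈ 0.9180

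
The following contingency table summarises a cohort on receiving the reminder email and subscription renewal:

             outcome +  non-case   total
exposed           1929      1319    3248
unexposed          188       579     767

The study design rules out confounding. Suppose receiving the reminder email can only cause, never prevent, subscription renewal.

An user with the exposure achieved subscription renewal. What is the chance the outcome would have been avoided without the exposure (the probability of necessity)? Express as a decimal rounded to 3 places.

PN ≈ 0.587

p₁ = P(outcome | exposed) = 1929/3248 = 0.5939
p₀ = P(outcome | unexposed) = 188/767 = 0.24511
Under exogeneity and monotonicity, PN = (p₁ − p₀)/p₁.
PN = (0.5939 − 0.24511) / 0.5939 ≈ 0.5873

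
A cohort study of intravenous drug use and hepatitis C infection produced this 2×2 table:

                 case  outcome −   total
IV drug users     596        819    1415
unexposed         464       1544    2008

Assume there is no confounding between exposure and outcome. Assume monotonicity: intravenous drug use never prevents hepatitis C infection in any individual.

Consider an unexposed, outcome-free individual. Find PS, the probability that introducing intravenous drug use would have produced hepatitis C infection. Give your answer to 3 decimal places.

p₁ = P(outcome | exposed) = 596/1415 = 0.4212
p₀ = P(outcome | unexposed) = 464/2008 = 0.23108
Under exogeneity and monotonicity, PS = (p₁ − p₀)/(1 − p₀).
PS = (0.4212 − 0.23108) / 0.76892 ≈ 0.2473

PS ≈ 0.247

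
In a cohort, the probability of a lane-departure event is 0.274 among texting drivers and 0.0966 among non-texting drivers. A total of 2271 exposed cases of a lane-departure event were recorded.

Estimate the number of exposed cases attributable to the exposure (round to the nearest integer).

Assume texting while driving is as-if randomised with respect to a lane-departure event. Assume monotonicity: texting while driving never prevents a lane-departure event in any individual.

about 1470 cases

Let p₁ = 0.274, p₀ = 0.0966.
PN = (p₁ − p₀)/p₁ = (0.274 − 0.0966) / 0.274 ≈ 0.64745.
Attributable cases ≈ PN × (exposed cases) = 0.64745 × 2271 ≈ 1470.35.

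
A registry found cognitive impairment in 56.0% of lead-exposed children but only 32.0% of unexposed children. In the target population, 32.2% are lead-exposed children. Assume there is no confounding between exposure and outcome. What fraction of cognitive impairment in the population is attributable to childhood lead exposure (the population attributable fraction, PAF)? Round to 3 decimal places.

p₁ = 0.56, p₀ = 0.32.
Overall risk P(Y=1) = π·p₁ + (1−π)·p₀ = 0.322×0.56 + 0.678×0.32 = 0.39728.
Under exogeneity, PAF = [P(Y=1) − p₀] / P(Y=1).
PAF = (0.39728 − 0.32) / 0.39728 ≈ 0.1945

PAF ≈ 0.195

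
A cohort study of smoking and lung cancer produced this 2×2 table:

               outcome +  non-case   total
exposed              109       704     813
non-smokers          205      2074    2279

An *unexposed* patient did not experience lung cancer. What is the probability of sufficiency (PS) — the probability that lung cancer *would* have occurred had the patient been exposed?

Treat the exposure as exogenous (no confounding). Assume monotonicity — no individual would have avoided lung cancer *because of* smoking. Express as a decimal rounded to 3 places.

PS ≈ 0.048

p₁ = P(outcome | exposed) = 109/813 = 0.13407
p₀ = P(outcome | unexposed) = 205/2279 = 0.089952
Under exogeneity and monotonicity, PS = (p₁ − p₀)/(1 − p₀).
PS = (0.13407 − 0.089952) / 0.91005 ≈ 0.0485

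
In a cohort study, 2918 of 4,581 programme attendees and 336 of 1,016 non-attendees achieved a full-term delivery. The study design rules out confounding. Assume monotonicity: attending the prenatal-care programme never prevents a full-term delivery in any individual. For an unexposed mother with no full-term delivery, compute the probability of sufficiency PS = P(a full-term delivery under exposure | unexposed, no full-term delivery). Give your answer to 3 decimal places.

PS ≈ 0.458

p₁ = P(outcome | exposed) = 2918/4581 = 0.63698
p₀ = P(outcome | unexposed) = 336/1016 = 0.33071
Under exogeneity and monotonicity, PS = (p₁ − p₀) / (1 − p₀).
PS = (0.63698 − 0.33071) / (1 − 0.33071) = 0.30627 / 0.66929 ≈ 0.4576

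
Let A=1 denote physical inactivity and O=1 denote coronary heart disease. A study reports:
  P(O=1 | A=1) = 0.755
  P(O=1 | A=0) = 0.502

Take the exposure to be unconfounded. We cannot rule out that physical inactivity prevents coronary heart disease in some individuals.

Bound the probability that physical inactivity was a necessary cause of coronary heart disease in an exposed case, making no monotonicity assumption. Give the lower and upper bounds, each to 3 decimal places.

Let p₁ = 0.755, p₀ = 0.502.
Under exogeneity alone the bounds on PN are max{0,(p₁−p₀)/p₁} ≤ PN ≤ min{1,(1−p₀)/p₁}.
  lower = (p₁ − p₀)/p₁ = 0.253 / 0.755 ≈ 0.3351
  upper = min{1, (1 − p₀)/p₁} = 0.498 / 0.755 ≈ 0.6596

0.335 ≤ PN ≤ 0.660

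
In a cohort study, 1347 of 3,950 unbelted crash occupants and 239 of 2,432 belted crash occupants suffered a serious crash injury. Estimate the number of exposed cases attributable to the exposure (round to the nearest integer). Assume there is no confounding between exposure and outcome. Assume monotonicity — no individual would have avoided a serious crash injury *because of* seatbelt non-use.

p₁ = P(outcome | exposed) = 1347/3950 = 0.34101
p₀ = P(outcome | unexposed) = 239/2432 = 0.098273
PN = (p₁ − p₀)/p₁ = (0.34101 − 0.098273) / 0.34101 ≈ 0.71182.
Attributable cases ≈ PN × (exposed cases) = 0.71182 × 1347 ≈ 958.82.

about 959 cases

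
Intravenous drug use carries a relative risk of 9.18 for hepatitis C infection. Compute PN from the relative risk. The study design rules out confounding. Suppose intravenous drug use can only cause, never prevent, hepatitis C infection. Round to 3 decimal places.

Under exogeneity and monotonicity, PN = (RR − 1) / RR = 1 − 1/RR.
PN = (9.18 − 1) / 9.18 = 8.18 / 9.18 ≈ 0.8911

PN ≈ 0.891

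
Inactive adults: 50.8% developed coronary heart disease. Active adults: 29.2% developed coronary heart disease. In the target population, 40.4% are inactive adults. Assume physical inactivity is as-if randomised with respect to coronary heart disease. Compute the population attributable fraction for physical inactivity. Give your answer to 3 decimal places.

p₁ = 0.508, p₀ = 0.292.
Overall risk P(Y=1) = π·p₁ + (1−π)·p₀ = 0.404×0.508 + 0.596×0.292 = 0.37926.
Under exogeneity, PAF = [P(Y=1) − p₀] / P(Y=1).
PAF = (0.37926 − 0.292) / 0.37926 ≈ 0.2301

PAF ≈ 0.230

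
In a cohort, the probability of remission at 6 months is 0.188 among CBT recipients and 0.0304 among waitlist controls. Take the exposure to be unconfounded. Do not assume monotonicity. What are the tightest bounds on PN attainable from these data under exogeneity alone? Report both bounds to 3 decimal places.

Let p₁ = 0.188, p₀ = 0.0304.
Under exogeneity alone the bounds on PN are max{0,(p₁−p₀)/p₁} ≤ PN ≤ min{1,(1−p₀)/p₁}.
  lower = (p₁ − p₀)/p₁ = 0.1576 / 0.188 ≈ 0.8383
  upper = min{1, (1 − p₀)/p₁} = 0.9696 / 0.188 ≈ 5.1574 → capped at 1

0.838 ≤ PN ≤ 1.000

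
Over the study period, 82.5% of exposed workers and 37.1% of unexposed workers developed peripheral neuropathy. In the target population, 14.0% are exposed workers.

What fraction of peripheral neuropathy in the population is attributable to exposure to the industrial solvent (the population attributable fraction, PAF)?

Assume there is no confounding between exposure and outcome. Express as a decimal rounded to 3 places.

PAF ≈ 0.146

p₁ = 0.825, p₀ = 0.371.
Overall risk P(Y=1) = π·p₁ + (1−π)·p₀ = 0.14×0.825 + 0.86×0.371 = 0.43456.
Under exogeneity, PAF = [P(Y=1) − p₀] / P(Y=1).
PAF = (0.43456 − 0.371) / 0.43456 ≈ 0.1463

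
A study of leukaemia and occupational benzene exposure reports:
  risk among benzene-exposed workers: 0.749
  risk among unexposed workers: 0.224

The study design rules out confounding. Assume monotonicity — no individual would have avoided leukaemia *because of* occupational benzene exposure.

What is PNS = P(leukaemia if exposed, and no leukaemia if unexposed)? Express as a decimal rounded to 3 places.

PNS ≈ 0.525

Let p₁ = 0.749, p₀ = 0.224.
Under exogeneity and monotonicity, PNS = p₁ − p₀.
PNS = 0.749 − 0.224 = 0.525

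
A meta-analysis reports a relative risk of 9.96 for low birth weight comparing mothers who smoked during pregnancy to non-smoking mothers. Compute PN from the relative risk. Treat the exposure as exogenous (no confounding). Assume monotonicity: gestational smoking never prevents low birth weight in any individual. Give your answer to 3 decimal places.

PN ≈ 0.900

Under exogeneity and monotonicity, PN = (RR − 1) / RR = 1 − 1/RR.
PN = (9.96 − 1) / 9.96 = 8.96 / 9.96 ≈ 0.8996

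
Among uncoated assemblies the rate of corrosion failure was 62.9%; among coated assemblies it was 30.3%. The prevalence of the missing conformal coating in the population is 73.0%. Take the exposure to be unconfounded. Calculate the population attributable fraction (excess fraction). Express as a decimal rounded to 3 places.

p₁ = 0.629, p₀ = 0.303.
Overall risk P(Y=1) = π·p₁ + (1−π)·p₀ = 0.73×0.629 + 0.27×0.303 = 0.54098.
Under exogeneity, PAF = [P(Y=1) − p₀] / P(Y=1).
PAF = (0.54098 − 0.303) / 0.54098 ≈ 0.4399

PAF ≈ 0.440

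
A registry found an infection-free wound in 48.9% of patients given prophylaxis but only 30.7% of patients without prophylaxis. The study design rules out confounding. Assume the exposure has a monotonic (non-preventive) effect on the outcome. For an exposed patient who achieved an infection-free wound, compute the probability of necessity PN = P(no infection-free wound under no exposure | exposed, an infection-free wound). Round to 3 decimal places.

p₁ = 0.489, p₀ = 0.307.
Under exogeneity and monotonicity, PN = (p₁ − p₀) / p₁.
PN = (0.489 − 0.307) / 0.489 = 0.182 / 0.489 ≈ 0.3722

PN ≈ 0.372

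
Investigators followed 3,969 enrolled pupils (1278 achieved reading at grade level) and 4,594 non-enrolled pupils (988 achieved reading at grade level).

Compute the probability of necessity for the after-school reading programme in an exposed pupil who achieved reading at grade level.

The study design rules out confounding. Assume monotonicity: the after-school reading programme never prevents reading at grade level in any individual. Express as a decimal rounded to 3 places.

p₁ = P(outcome | exposed) = 1278/3969 = 0.322
p₀ = P(outcome | unexposed) = 988/4594 = 0.21506
Under exogeneity and monotonicity, PN = (p₁ − p₀) / p₁.
PN = (0.322 − 0.21506) / 0.322 = 0.10693 / 0.322 ≈ 0.3321

PN ≈ 0.332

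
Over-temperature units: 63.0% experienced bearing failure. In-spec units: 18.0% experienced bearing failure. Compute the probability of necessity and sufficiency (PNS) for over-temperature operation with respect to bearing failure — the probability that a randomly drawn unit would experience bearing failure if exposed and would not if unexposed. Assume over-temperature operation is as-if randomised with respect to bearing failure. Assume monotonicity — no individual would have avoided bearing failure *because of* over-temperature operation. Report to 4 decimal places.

PNS ≈ 0.4500

p₁ = 0.63, p₀ = 0.18.
Under exogeneity and monotonicity, PNS = p₁ − p₀.
PNS = 0.63 − 0.18 = 0.45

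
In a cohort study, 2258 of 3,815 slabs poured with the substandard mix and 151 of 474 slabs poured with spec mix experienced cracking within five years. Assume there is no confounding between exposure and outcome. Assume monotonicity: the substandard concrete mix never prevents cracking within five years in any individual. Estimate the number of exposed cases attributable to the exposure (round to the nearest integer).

p₁ = P(outcome | exposed) = 2258/3815 = 0.59187
p₀ = P(outcome | unexposed) = 151/474 = 0.31857
PN = (p₁ − p₀)/p₁ = (0.59187 − 0.31857) / 0.59187 ≈ 0.46177.
Attributable cases ≈ PN × (exposed cases) = 0.46177 × 2258 ≈ 1042.67.

about 1043 cases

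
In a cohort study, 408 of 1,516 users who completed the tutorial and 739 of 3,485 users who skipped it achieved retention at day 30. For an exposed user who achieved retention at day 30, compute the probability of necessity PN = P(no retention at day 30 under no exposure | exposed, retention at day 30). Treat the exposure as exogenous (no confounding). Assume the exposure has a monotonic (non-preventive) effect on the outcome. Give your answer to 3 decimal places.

p₁ = P(outcome | exposed) = 408/1516 = 0.26913
p₀ = P(outcome | unexposed) = 739/3485 = 0.21205
Under exogeneity and monotonicity, PN = (p₁ − p₀) / p₁.
PN = (0.26913 − 0.21205) / 0.26913 = 0.057078 / 0.26913 ≈ 0.2121

PN ≈ 0.212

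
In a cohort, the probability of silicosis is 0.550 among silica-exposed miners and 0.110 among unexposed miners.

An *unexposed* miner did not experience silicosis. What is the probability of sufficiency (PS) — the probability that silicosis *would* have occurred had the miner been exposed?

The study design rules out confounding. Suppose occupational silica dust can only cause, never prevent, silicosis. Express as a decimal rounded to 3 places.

Let p₁ = 0.55, p₀ = 0.11.
Under exogeneity and monotonicity, PS = (p₁ − p₀) / (1 − p₀).
PS = (0.55 − 0.11) / (1 − 0.11) = 0.44 / 0.89 ≈ 0.4944

PS ≈ 0.494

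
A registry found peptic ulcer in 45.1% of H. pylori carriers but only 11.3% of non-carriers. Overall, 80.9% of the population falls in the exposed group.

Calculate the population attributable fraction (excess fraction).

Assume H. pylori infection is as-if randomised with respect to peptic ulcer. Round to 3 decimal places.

PAF ≈ 0.708

p₁ = 0.451, p₀ = 0.113.
Overall risk P(Y=1) = π·p₁ + (1−π)·p₀ = 0.809×0.451 + 0.191×0.113 = 0.38644.
Under exogeneity, PAF = [P(Y=1) − p₀] / P(Y=1).
PAF = (0.38644 − 0.113) / 0.38644 ≈ 0.7076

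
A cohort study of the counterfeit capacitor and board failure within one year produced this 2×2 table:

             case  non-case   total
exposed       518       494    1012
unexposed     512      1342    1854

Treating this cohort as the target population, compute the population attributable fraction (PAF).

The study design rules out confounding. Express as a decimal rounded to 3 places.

p₁ = P(outcome | exposed) = 518/1012 = 0.51186
p₀ = P(outcome | unexposed) = 512/1854 = 0.27616
Exposure prevalence π = 1012/2866 = 0.35311; overall risk P(Y=1) = 0.35939.
Under exogeneity, PAF = [P(Y=1) − p₀]/P(Y=1).
PAF = (0.35939 − 0.27616) / 0.35939 ≈ 0.2316

PAF ≈ 0.232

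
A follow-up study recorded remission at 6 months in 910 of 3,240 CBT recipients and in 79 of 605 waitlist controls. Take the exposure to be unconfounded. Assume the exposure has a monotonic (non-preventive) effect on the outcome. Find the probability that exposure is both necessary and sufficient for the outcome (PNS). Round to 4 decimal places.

p₁ = P(outcome | exposed) = 910/3240 = 0.28086
p₀ = P(outcome | unexposed) = 79/605 = 0.13058
Under exogeneity and monotonicity, PNS = p₁ − p₀.
PNS = 0.28086 − 0.13058 = 0.15029

PNS ≈ 0.1503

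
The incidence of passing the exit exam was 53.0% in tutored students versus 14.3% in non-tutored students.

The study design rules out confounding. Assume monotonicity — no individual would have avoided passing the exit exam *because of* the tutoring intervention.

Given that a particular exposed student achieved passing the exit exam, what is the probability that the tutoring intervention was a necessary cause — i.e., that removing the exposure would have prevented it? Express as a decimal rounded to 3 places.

p₁ = 0.53, p₀ = 0.143.
Under exogeneity and monotonicity, PN = (p₁ − p₀) / p₁.
PN = (0.53 − 0.143) / 0.53 = 0.387 / 0.53 ≈ 0.7302

PN ≈ 0.730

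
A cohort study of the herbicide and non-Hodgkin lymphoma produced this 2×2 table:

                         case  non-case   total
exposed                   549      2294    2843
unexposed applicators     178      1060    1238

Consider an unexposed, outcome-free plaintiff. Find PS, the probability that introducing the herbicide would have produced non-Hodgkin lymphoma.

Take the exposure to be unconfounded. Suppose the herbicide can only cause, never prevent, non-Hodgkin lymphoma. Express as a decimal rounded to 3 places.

PS ≈ 0.058

p₁ = P(outcome | exposed) = 549/2843 = 0.19311
p₀ = P(outcome | unexposed) = 178/1238 = 0.14378
Under exogeneity and monotonicity, PS = (p₁ − p₀)/(1 − p₀).
PS = (0.19311 − 0.14378) / 0.85622 ≈ 0.0576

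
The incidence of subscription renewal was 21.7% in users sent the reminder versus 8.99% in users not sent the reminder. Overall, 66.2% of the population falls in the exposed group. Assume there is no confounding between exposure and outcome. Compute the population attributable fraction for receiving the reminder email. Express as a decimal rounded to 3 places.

p₁ = 0.217, p₀ = 0.0899.
Overall risk P(Y=1) = π·p₁ + (1−π)·p₀ = 0.662×0.217 + 0.338×0.0899 = 0.17404.
Under exogeneity, PAF = [P(Y=1) − p₀] / P(Y=1).
PAF = (0.17404 − 0.0899) / 0.17404 ≈ 0.4835

PAF ≈ 0.483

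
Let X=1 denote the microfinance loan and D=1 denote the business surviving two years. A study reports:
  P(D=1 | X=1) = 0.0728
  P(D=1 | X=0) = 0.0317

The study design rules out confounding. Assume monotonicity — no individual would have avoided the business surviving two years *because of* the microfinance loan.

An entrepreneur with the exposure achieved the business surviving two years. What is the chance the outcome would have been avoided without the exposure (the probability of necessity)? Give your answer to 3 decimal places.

PN ≈ 0.565

Let p₁ = 0.0728, p₀ = 0.0317.
Under exogeneity and monotonicity, PN = (p₁ − p₀) / p₁.
PN = (0.0728 − 0.0317) / 0.0728 = 0.0411 / 0.0728 ≈ 0.5646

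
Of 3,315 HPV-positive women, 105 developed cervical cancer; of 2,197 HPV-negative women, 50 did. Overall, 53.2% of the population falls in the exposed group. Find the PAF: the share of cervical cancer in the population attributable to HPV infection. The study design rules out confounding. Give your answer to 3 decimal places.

p₁ = P(outcome | exposed) = 105/3315 = 0.031674
p₀ = P(outcome | unexposed) = 50/2197 = 0.022758
Overall risk P(Y=1) = π·p₁ + (1−π)·p₀ = 0.532×0.031674 + 0.468×0.022758 = 0.027502.
Under exogeneity, PAF = [P(Y=1) − p₀] / P(Y=1).
PAF = (0.027502 − 0.022758) / 0.027502 ≈ 0.1725

PAF ≈ 0.172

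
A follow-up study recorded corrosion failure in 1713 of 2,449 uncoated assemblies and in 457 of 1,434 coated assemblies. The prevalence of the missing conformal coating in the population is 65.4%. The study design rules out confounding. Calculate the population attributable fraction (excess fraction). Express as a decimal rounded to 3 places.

p₁ = P(outcome | exposed) = 1713/2449 = 0.69947
p₀ = P(outcome | unexposed) = 457/1434 = 0.31869
Overall risk P(Y=1) = π·p₁ + (1−π)·p₀ = 0.654×0.69947 + 0.346×0.31869 = 0.56772.
Under exogeneity, PAF = [P(Y=1) − p₀] / P(Y=1).
PAF = (0.56772 − 0.31869) / 0.56772 ≈ 0.4387

PAF ≈ 0.439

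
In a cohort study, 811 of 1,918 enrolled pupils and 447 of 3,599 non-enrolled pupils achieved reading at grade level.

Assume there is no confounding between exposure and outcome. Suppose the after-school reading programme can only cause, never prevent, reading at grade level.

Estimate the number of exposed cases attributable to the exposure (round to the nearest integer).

about 573 cases

p₁ = P(outcome | exposed) = 811/1918 = 0.42284
p₀ = P(outcome | unexposed) = 447/3599 = 0.1242
PN = (p₁ − p₀)/p₁ = (0.42284 − 0.1242) / 0.42284 ≈ 0.70627.
Attributable cases ≈ PN × (exposed cases) = 0.70627 × 811 ≈ 572.78.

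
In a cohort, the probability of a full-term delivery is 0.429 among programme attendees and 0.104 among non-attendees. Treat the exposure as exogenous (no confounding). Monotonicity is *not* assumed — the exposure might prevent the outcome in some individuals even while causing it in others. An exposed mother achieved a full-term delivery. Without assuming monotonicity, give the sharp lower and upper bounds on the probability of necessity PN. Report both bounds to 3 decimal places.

0.758 ≤ PN ≤ 1.000

Let p₁ = 0.429, p₀ = 0.104.
Under exogeneity alone the bounds on PN are max{0,(p₁−p₀)/p₁} ≤ PN ≤ min{1,(1−p₀)/p₁}.
  lower = (p₁ − p₀)/p₁ = 0.325 / 0.429 ≈ 0.7576
  upper = min{1, (1 − p₀)/p₁} = 0.896 / 0.429 ≈ 2.0886 → capped at 1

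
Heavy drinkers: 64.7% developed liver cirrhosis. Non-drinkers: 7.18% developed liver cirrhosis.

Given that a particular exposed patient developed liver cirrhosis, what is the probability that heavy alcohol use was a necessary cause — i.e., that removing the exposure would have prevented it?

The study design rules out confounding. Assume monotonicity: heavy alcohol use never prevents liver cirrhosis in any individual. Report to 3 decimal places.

p₁ = 0.647, p₀ = 0.0718.
Under exogeneity and monotonicity, PN = (p₁ − p₀) / p₁.
PN = (0.647 − 0.0718) / 0.647 = 0.5752 / 0.647 ≈ 0.8890

PN ≈ 0.889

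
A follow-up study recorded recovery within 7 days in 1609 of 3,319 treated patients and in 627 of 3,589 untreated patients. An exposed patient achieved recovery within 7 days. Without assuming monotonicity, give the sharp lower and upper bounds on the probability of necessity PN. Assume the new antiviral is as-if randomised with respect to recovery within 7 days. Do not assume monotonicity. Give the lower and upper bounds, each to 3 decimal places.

p₁ = P(outcome | exposed) = 1609/3319 = 0.48478
p₀ = P(outcome | unexposed) = 627/3589 = 0.1747
Under exogeneity alone the bounds on PN are max{0,(p₁−p₀)/p₁} ≤ PN ≤ min{1,(1−p₀)/p₁}.
  lower = (p₁ − p₀)/p₁ = 0.31008 / 0.48478 ≈ 0.6396
  upper = min{1, (1 − p₀)/p₁} = 0.8253 / 0.48478 ≈ 1.7024 → capped at 1

0.640 ≤ PN ≤ 1.000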